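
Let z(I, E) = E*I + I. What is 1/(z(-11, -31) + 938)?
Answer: 1/1268 ≈ 0.00078864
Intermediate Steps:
z(I, E) = I + E*I
1/(z(-11, -31) + 938) = 1/(-11*(1 - 31) + 938) = 1/(-11*(-30) + 938) = 1/(330 + 938) = 1/1268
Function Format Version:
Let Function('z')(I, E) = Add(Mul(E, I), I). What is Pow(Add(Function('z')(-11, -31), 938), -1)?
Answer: Rational(1, 1268) ≈ 0.00078864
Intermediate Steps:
Function('z')(I, E) = Add(I, Mul(E, I))
Pow(Add(Function('z')(-11, -31), 938), -1) = Pow(Add(Mul(-11, Add(1, -31)), 938), -1) = Pow(Add(Mul(-11, -30), 938), -1) = Pow(Add(330, 938), -1) = Pow(1268, -1) = Rational(1, 1268)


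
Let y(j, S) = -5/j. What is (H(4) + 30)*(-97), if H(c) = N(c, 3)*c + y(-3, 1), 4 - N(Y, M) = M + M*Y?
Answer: 3589/3 ≈ 1196.3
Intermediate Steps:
N(Y, M) = 4 - M - M*Y (N(Y, M) = 4 - (M + M*Y) = 4 + (-M - M*Y) = 4 - M - M*Y)
H(c) = 5/3 + c*(1 - 3*c) (H(c) = (4 - 1*3 - 1*3*c)*c - 5/(-3) = (4 - 3 - 3*c)*c - 5*(-⅓) = (1 - 3*c)*c + 5/3 = c*(1 - 3*c) + 5/3 = 5/3 + c*(1 - 3*c))
(H(4) + 30)*(-97) = ((5/3 + 4 - 3*4²) + 30)*(-97) = ((5/3 + 4 - 3*16) + 30)*(-97) = ((5/3 + 4 - 48) + 30)*(-97) = (-127/3 + 30)*(-97) = -37/3*(-97) = 3589/3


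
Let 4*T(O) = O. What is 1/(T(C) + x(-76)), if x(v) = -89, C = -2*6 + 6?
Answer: -2/181 ≈ -0.011050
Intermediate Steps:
C = -6 (C = -12 + 6 = -6)
T(O) = O/4
1/(T(C) + x(-76)) = 1/((¼)*(-6) - 89) = 1/(-3/2 - 89) = 1/(-181/2) = -2/181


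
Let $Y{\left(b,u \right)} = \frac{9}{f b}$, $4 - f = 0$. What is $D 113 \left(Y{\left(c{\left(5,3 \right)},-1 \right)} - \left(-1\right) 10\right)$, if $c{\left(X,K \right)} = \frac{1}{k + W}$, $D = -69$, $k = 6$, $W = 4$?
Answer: $- \frac{506805}{2} \approx -2.534 \cdot 10^{5}$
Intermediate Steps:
$f = 4$ ($f = 4 - 0 = 4 + 0 = 4$)
$c{\left(X,K \right)} = \frac{1}{10}$ ($c{\left(X,K \right)} = \frac{1}{6 + 4} = \frac{1}{10}$)
$Y{\left(b,u \right)} = \frac{9}{4 b}$
$D 113 \left(Y{\left(c{\left(5,3 \right)},-1 \right)} - \left(-1\right) 10\right) = \left(-69\right) 113 \left(\frac{9 \frac{1}{\frac{1}{10}}}{4} - \left(-1\right) 10\right) = - 7797 \left(\frac{9}{4} \cdot 10 - -10\right) = - 7797 \left(\frac{45}{2} + 10\right) = \left(-7797\right) \frac{65}{2} = - \frac{506805}{2}$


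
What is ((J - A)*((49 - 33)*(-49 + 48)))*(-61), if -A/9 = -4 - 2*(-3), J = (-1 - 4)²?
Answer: 41968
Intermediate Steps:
J = 25 (J = (-5)² = 25)
A = -18 (A = -9*(-4 - 2*(-3)) = -9*(-4 + 6) = -9*2 = -18)
((J - A)*((49 - 33)*(-49 + 48)))*(-61) = ((25 - 1*(-18))*((49 - 33)*(-49 + 48)))*(-61) = ((25 + 18)*(16*(-1)))*(-61) = (43*(-16))*(-61) = -688*(-61) = 41968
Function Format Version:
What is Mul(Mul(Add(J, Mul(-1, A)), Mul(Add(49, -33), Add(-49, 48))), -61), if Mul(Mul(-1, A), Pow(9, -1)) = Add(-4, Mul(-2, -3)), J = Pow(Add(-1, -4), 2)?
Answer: 41968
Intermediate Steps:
J = 25 (J = Pow(-5, 2) = 25)
A = -18 (A = Mul(-9, Add(-4, Mul(-2, -3))) = Mul(-9, Add(-4, 6)) = Mul(-9, 2) = -18)
Mul(Mul(Add(J, Mul(-1, A)), Mul(Add(49, -33), Add(-49, 48))), -61) = Mul(Mul(Add(25, Mul(-1, -18)), Mul(Add(49, -33), Add(-49, 48))), -61) = Mul(Mul(Add(25, 18), Mul(16, -1)), -61) = Mul(Mul(43, -16), -61) = Mul(-688, -61) = 41968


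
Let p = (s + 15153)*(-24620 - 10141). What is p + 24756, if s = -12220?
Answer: -101929257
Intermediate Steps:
p = -101954013 (p = (-12220 + 15153)*(-24620 - 10141) = 2933*(-34761) = -101954013)
p + 24756 = -101954013 + 24756 = -101929257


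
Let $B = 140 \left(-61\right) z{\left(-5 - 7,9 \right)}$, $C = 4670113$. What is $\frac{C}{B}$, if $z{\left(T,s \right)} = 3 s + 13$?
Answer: $- \frac{667159}{48800} \approx -13.671$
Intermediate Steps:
$z{\left(T,s \right)} = 13 + 3 s$
$B = -341600$ ($B = 140 \left(-61\right) \left(13 + 3 \cdot 9\right) = - 8540 \left(13 + 27\right) = \left(-8540\right) 40 = -341600$)
$\frac{C}{B} = \frac{4670113}{-341600} = 4670113 \left(- \frac{1}{341600}\right) = - \frac{667159}{48800}$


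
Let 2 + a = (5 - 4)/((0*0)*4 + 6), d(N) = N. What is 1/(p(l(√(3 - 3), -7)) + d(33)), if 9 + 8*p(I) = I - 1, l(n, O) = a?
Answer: 48/1513 ≈ 0.031725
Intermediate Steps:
a = -11/6 (a = -2 + (5 - 4)/((0*0)*4 + 6) = -2 + 1/(0*4 + 6) = -2 + 1/(0 + 6) = -2 + 1/6 = -2 + 1*(⅙) = -2 + ⅙ = -11/6 ≈ -1.8333)
l(n, O) = -11/6
p(I) = -5/4 + I/8 (p(I) = -9/8 + (I - 1)/8 = -9/8 + (-1 + I)/8 = -9/8 + (-⅛ + I/8) = -5/4 + I/8)
1/(p(l(√(3 - 3), -7)) + d(33)) = 1/((-5/4 + (⅛)*(-11/6)) + 33) = 1/((-5/4 - 11/48) + 33) = 1/(-71/48 + 33) = 1/(1513/48) = 48/1513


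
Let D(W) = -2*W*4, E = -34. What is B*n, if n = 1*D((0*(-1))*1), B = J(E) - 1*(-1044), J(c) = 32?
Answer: 0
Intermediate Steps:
D(W) = -8*W
B = 1076 (B = 32 - 1*(-1044) = 32 + 1044 = 1076)
n = 0 (n = 1*(-8*0*(-1)) = 1*(-0) = 1*(-8*0) = 1*0 = 0)
B*n = 1076*0 = 0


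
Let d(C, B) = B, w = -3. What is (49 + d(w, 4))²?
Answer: 2809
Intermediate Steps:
(49 + d(w, 4))² = (49 + 4)² = 53² = 2809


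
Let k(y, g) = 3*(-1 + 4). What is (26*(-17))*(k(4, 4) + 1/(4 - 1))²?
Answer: -346528/9 ≈ -38503.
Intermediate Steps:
k(y, g) = 9 (k(y, g) = 3*3 = 9)
(26*(-17))*(k(4, 4) + 1/(4 - 1))² = (26*(-17))*(9 + 1/(4 - 1))² = -442*(9 + 1/3)² = -442*(9 + ⅓)² = -442*(28/3)² = -442*784/9 = -346528/9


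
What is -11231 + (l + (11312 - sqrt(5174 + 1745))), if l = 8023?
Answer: 8104 - sqrt(6919) ≈ 8020.8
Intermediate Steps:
-11231 + (l + (11312 - sqrt(5174 + 1745))) = -11231 + (8023 + (11312 - sqrt(5174 + 1745))) = -11231 + (8023 + (11312 - sqrt(6919))) = -11231 + (19335 - sqrt(6919)) = 8104 - sqrt(6919)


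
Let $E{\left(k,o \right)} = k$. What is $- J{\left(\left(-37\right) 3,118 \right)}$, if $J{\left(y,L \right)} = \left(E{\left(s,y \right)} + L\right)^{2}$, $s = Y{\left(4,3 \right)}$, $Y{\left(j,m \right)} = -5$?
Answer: $-12769$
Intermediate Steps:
$s = -5$
$J{\left(y,L \right)} = \left(-5 + L\right)^{2}$
$- J{\left(\left(-37\right) 3,118 \right)} = - \left(-5 + 118\right)^{2} = - 113^{2} = \left(-1\right) 12769 = -12769$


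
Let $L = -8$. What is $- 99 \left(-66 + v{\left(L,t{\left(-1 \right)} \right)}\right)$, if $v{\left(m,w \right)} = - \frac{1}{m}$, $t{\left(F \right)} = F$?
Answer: $\frac{52173}{8} \approx 6521.6$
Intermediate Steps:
$- 99 \left(-66 + v{\left(L,t{\left(-1 \right)} \right)}\right) = - 99 \left(-66 - \frac{1}{-8}\right) = - 99 \left(-66 - - \frac{1}{8}\right) = - 99 \left(-66 + \frac{1}{8}\right) = \left(-99\right) \left(- \frac{527}{8}\right) = \frac{52173}{8}$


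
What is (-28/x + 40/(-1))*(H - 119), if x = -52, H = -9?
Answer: 65664/13 ≈ 5051.1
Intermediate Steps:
(-28/x + 40/(-1))*(H - 119) = (-28/(-52) + 40/(-1))*(-9 - 119) = (-28*(-1/52) + 40*(-1))*(-128) = (7/13 - 40)*(-128) = -513/13*(-128) = 65664/13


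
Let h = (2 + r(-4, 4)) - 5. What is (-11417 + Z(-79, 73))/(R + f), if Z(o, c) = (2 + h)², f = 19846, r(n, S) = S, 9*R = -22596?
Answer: -17112/26003 ≈ -0.65808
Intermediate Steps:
R = -7532/3 (R = (⅑)*(-22596) = -7532/3 ≈ -2510.7)
h = 1 (h = (2 + 4) - 5 = 6 - 5 = 1)
Z(o, c) = 9 (Z(o, c) = (2 + 1)² = 3² = 9)
(-11417 + Z(-79, 73))/(R + f) = (-11417 + 9)/(-7532/3 + 19846) = -11408/52006/3 = -11408*3/52006 = -17112/26003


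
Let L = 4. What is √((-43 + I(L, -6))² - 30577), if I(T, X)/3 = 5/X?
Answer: I*√114027/2 ≈ 168.84*I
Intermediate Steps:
I(T, X) = 15/X (I(T, X) = 3*(5/X) = 15/X)
√((-43 + I(L, -6))² - 30577) = √((-43 + 15/(-6))² - 30577) = √((-43 + 15*(-⅙))² - 30577) = √((-43 - 5/2)² - 30577) = √((-91/2)² - 30577) = √(8281/4 - 30577) = √(-114027/4) = I*√114027/2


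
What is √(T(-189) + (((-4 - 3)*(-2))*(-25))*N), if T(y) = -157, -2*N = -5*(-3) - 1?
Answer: √2293 ≈ 47.885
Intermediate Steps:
N = -7 (N = -(-5*(-3) - 1)/2 = -(15 - 1)/2 = -½*14 = -7)
√(T(-189) + (((-4 - 3)*(-2))*(-25))*N) = √(-157 + (((-4 - 3)*(-2))*(-25))*(-7)) = √(-157 + (-7*(-2)*(-25))*(-7)) = √(-157 + (14*(-25))*(-7)) = √(-157 - 350*(-7)) = √(-157 + 2450) = √2293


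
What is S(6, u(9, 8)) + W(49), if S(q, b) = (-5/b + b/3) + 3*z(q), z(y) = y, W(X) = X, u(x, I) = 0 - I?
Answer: 1559/24 ≈ 64.958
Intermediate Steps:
u(x, I) = -I
S(q, b) = -5/b + 3*q + b/3 (S(q, b) = (-5/b + b/3) + 3*q = -5/b + 3*q + b/3)
S(6, u(9, 8)) + W(49) = (-5/((-1*8)) + 3*6 + (-1*8)/3) + 49 = (-5/(-8) + 18 + (1/3)*(-8)) + 49 = (-5*(-1/8) + 18 - 8/3) + 49 = (5/8 + 18 - 8/3) + 49 = 383/24 + 49 = 1559/24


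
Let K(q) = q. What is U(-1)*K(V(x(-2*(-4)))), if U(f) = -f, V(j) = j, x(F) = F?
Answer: 8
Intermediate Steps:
U(-1)*K(V(x(-2*(-4)))) = (-1*(-1))*(-2*(-4)) = 1*8 = 8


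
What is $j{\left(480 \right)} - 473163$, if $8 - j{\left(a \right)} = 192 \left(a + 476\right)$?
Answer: $-656707$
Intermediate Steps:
$j{\left(a \right)} = -91384 - 192 a$ ($j{\left(a \right)} = 8 - 192 \left(a + 476\right) = 8 - 192 \left(476 + a\right) = 8 - \left(91392 + 192 a\right) = -91384 - 192 a$)
$j{\left(480 \right)} - 473163 = \left(-91384 - 92160\right) - 473163 = -183544 - 473163 = -656707$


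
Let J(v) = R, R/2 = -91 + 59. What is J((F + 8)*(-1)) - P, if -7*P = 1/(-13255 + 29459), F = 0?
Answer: -7259391/113428 ≈ -64.000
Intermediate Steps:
R = -64 (R = 2*(-91 + 59) = 2*(-32) = -64)
J(v) = -64
P = -1/113428 (P = -1/(7*(-13255 + 29459)) = -1/7/16204 = -1/7*1/16204 = -1/113428 ≈ -8.8162e-6)
J((F + 8)*(-1)) - P = -64 - 1*(-1/113428) = -64 + 1/113428 = -7259391/113428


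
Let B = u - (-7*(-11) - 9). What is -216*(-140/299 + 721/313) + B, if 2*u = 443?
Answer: -45468679/187174 ≈ -242.92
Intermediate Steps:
u = 443/2 (u = (1/2)*443 = 443/2 ≈ 221.50)
B = 307/2 (B = 443/2 - (-7*(-11) - 9) = 443/2 - (77 - 9) = 443/2 - 1*68 = 443/2 - 68 = 307/2 ≈ 153.50)
-216*(-140/299 + 721/313) + B = -216*(-140/299 + 721/313) + 307/2 = -216*171759/93587 + 307/2 = -37099944/93587 + 307/2 = -45468679/187174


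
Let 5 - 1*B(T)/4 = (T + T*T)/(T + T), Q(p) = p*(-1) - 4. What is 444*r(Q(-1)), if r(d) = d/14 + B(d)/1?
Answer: 73926/7 ≈ 10561.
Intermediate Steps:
Q(p) = -4 - p (Q(p) = -p - 4 = -4 - p)
B(T) = 20 - 2*(T + T²)/T (B(T) = 20 - 4*(T + T*T)/(T + T) = 20 - 4*(T + T²)/(2*T) = 20 - 4*(T + T²)*1/(2*T) = 20 - 2*(T + T²)/T)
r(d) = 18 - 27*d/14 (r(d) = d/14 + (18 - 2*d)/1 = d*(1/14) + (18 - 2*d)*1 = d/14 + (18 - 2*d) = 18 - 27*d/14)
444*r(Q(-1)) = 444*(18 - 27*(-4 - 1*(-1))/14) = 444*(18 - 27*(-4 + 1)/14) = 444*(18 - 27/14*(-3)) = 444*(18 + 81/14) = 444*(333/14) = 73926/7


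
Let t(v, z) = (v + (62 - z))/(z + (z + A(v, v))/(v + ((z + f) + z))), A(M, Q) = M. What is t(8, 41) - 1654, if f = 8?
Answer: -137224/83 ≈ -1653.3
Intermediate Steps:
t(v, z) = (62 + v - z)/(z + (v + z)/(8 + v + 2*z)) (t(v, z) = (v + (62 - z))/(z + (z + v)/(v + ((z + 8) + z))) = (62 + v - z)/(z + (v + z)/(v + ((8 + z) + z))) = (62 + v - z)/(z + (v + z)/(v + (8 + 2*z))) = (62 + v - z)/(z + (v + z)/(8 + v + 2*z)))
t(8, 41) - 1654 = (496 + 8² - 2*41² + 70*8 + 116*41 + 8*41)/(8 + 2*41² + 9*41 + 8*41) - 1654 = (496 + 64 - 2*1681 + 560 + 4756 + 328)/(8 + 2*1681 + 369 + 328) - 1654 = (496 + 64 - 3362 + 560 + 4756 + 328)/(8 + 3362 + 369 + 328) - 1654 = 2842/4067 - 1654 = (1/4067)*2842 - 1654 = 58/83 - 1654 = -137224/83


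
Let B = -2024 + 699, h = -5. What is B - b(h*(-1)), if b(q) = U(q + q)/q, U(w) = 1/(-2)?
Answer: -13249/10 ≈ -1324.9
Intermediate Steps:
U(w) = -1/2
B = -1325
b(q) = -1/(2*q)
B - b(h*(-1)) = -1325 - (-1)/(2*((-5*(-1)))) = -1325 - (-1)/(2*5) = -1325 - 1*(-1/10) = -1325 + 1/10 = -13249/10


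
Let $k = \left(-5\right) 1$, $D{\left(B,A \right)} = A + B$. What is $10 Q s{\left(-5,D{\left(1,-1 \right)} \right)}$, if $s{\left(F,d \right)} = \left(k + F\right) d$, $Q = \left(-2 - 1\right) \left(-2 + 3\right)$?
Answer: $0$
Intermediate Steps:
$Q = -3$ ($Q = \left(-3\right) 1 = -3$)
$k = -5$
$s{\left(F,d \right)} = d \left(-5 + F\right)$ ($s{\left(F,d \right)} = \left(-5 + F\right) d = d \left(-5 + F\right)$)
$10 Q s{\left(-5,D{\left(1,-1 \right)} \right)} = 10 \left(-3\right) \left(-1 + 1\right) \left(-5 - 5\right) = - 30 \cdot 0 \left(-10\right) = \left(-30\right) 0 = 0$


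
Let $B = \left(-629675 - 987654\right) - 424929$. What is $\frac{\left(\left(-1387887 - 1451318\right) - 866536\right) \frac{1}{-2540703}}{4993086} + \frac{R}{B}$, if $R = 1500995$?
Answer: $- \frac{27838505584713973}{37877163704658971} \approx -0.73497$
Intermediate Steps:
$B = -2042258$ ($B = -1617329 - 424929 = -2042258$)
$\frac{\left(\left(-1387887 - 1451318\right) - 866536\right) \frac{1}{-2540703}}{4993086} + \frac{R}{B} = \frac{\left(\left(-1387887 - 1451318\right) - 866536\right) \frac{1}{-2540703}}{4993086} + \frac{1500995}{-2042258} = \left(-2839205 - 866536\right) \left(- \frac{1}{2540703}\right) \frac{1}{4993086} + 1500995 \left(- \frac{1}{2042258}\right) = \left(-3705741\right) \left(- \frac{1}{2540703}\right) \frac{1}{4993086} - \frac{1500995}{2042258} = \frac{1235247}{846901} \cdot \frac{1}{4993086} - \frac{1500995}{2042258} = \frac{21671}{74186833798} - \frac{1500995}{2042258} = - \frac{27838505584713973}{37877163704658971}$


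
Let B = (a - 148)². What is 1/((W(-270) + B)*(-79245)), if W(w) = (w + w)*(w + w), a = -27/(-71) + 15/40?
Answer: -322624/8009448391423125 ≈ -4.0280e-11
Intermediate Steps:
a = 429/568 (a = -27*(-1/71) + 15*(1/40) = 27/71 + 3/8 = 429/568 ≈ 0.75528)
B = 6994813225/322624 (B = (429/568 - 148)² = (-83635/568)² = 6994813225/322624 ≈ 21681.)
W(w) = 4*w² (W(w) = (2*w)*(2*w) = 4*w²)
1/((W(-270) + B)*(-79245)) = 1/((4*(-270)² + 6994813225/322624)*(-79245)) = -1/79245/(4*72900 + 6994813225/322624) = -1/79245/(291600 + 6994813225/322624) = -1/79245/(101071971625/322624) = (322624/101071971625)*(-1/79245) = -322624/8009448391423125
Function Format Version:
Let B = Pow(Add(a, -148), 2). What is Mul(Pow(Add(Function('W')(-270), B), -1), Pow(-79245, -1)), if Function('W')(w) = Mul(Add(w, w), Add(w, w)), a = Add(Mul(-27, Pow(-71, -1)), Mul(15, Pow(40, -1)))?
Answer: Rational(-322624, 8009448391423125) ≈ -4.0280e-11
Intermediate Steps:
a = Rational(429, 568) (a = Add(Mul(-27, Rational(-1, 71)), Mul(15, Rational(1, 40))) = Add(Rational(27, 71), Rational(3, 8)) = Rational(429, 568) ≈ 0.75528)
B = Rational(6994813225, 322624) (B = Pow(Add(Rational(429, 568), -148), 2) = Pow(Rational(-83635, 568), 2) = Rational(6994813225, 322624) ≈ 21681.)
Function('W')(w) = Mul(4, Pow(w, 2)) (Function('W')(w) = Mul(Mul(2, w), Mul(2, w)) = Mul(4, Pow(w, 2)))
Mul(Pow(Add(Function('W')(-270), B), -1), Pow(-79245, -1)) = Mul(Pow(Add(Mul(4, Pow(-270, 2)), Rational(6994813225, 322624)), -1), Pow(-79245, -1)) = Mul(Pow(Add(Mul(4, 72900), Rational(6994813225, 322624)), -1), Rational(-1, 79245)) = Mul(Pow(Add(291600, Rational(6994813225, 322624)), -1), Rational(-1, 79245)) = Mul(Pow(Rational(101071971625, 322624), -1), Rational(-1, 79245)) = Mul(Rational(322624, 101071971625), Rational(-1, 79245)) = Rational(-322624, 8009448391423125)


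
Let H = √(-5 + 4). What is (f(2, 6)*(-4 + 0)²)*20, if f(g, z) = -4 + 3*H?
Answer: -1280 + 960*I ≈ -1280.0 + 960.0*I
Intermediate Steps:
H = I (H = √(-1) = I ≈ 1.0*I)
f(g, z) = -4 + 3*I
(f(2, 6)*(-4 + 0)²)*20 = ((-4 + 3*I)*(-4 + 0)²)*20 = ((-4 + 3*I)*(-4)²)*20 = ((-4 + 3*I)*16)*20 = (-64 + 48*I)*20 = -1280 + 960*I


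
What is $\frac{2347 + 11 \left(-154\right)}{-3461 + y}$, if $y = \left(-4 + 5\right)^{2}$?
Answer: $- \frac{653}{3460} \approx -0.18873$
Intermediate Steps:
$y = 1$ ($y = 1^{2} = 1$)
$\frac{2347 + 11 \left(-154\right)}{-3461 + y} = \frac{2347 + 11 \left(-154\right)}{-3461 + 1} = \frac{2347 - 1694}{-3460} = 653 \left(- \frac{1}{3460}\right) = - \frac{653}{3460}$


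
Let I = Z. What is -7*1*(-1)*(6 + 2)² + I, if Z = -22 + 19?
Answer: 445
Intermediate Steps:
Z = -3
I = -3
-7*1*(-1)*(6 + 2)² + I = -7*1*(-1)*(6 + 2)² - 3 = -(-7)*8² - 3 = -(-7)*64 - 3 = -7*(-64) - 3 = 448 - 3 = 445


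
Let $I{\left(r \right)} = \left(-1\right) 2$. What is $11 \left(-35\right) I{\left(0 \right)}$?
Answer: $770$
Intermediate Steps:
$I{\left(r \right)} = -2$
$11 \left(-35\right) I{\left(0 \right)} = 11 \left(-35\right) \left(-2\right) = \left(-385\right) \left(-2\right) = 770$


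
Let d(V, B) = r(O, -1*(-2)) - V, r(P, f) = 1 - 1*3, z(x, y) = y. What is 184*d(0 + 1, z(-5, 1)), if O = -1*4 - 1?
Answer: -552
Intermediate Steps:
O = -5 (O = -4 - 1 = -5)
r(P, f) = -2 (r(P, f) = 1 - 3 = -2)
d(V, B) = -2 - V
184*d(0 + 1, z(-5, 1)) = 184*(-2 - (0 + 1)) = 184*(-2 - 1*1) = 184*(-2 - 1) = 184*(-3) = -552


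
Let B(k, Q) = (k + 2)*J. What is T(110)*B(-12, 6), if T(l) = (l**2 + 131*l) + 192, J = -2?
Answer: 534040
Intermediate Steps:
T(l) = 192 + l**2 + 131*l
B(k, Q) = -4 - 2*k (B(k, Q) = (k + 2)*(-2) = (2 + k)*(-2) = -4 - 2*k)
T(110)*B(-12, 6) = (192 + 110**2 + 131*110)*(-4 - 2*(-12)) = (192 + 12100 + 14410)*(-4 + 24) = 26702*20 = 534040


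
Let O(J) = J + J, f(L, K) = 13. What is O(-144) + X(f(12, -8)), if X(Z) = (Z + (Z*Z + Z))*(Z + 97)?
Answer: 21162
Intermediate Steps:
X(Z) = (97 + Z)*(Z² + 2*Z) (X(Z) = (Z + (Z² + Z))*(97 + Z) = (Z + (Z + Z²))*(97 + Z) = (Z² + 2*Z)*(97 + Z) = (97 + Z)*(Z² + 2*Z))
O(J) = 2*J
O(-144) + X(f(12, -8)) = 2*(-144) + 13*(194 + 13² + 99*13) = -288 + 13*(194 + 169 + 1287) = -288 + 13*1650 = -288 + 21450 = 21162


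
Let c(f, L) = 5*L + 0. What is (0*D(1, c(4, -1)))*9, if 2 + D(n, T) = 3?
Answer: 0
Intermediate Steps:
c(f, L) = 5*L
D(n, T) = 1 (D(n, T) = -2 + 3 = 1)
(0*D(1, c(4, -1)))*9 = (0*1)*9 = 0*9 = 0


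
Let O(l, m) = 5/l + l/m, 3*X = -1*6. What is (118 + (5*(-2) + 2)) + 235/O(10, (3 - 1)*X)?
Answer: -15/2 ≈ -7.5000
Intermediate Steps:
X = -2 (X = (-1*6)/3 = (⅓)*(-6) = -2)
(118 + (5*(-2) + 2)) + 235/O(10, (3 - 1)*X) = (118 + (5*(-2) + 2)) + 235/(5/10 + 10/(((3 - 1)*(-2)))) = (118 + (-10 + 2)) + 235/(5*(⅒) + 10/((2*(-2)))) = (118 - 8) + 235/(½ + 10/(-4)) = 110 + 235/(½ + 10*(-¼)) = 110 + 235/(½ - 5/2) = 110 + 235/(-2) = 110 + 235*(-½) = 110 - 235/2 = -15/2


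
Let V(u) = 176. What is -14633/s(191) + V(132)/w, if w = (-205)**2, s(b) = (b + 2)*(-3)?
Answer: 615053729/24332475 ≈ 25.277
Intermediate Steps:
s(b) = -6 - 3*b (s(b) = (2 + b)*(-3) = -6 - 3*b)
w = 42025
-14633/s(191) + V(132)/w = -14633/(-6 - 3*191) + 176/42025 = -14633/(-6 - 573) + 176*(1/42025) = -14633/(-579) + 176/42025 = -14633*(-1/579) + 176/42025 = 14633/579 + 176/42025 = 615053729/24332475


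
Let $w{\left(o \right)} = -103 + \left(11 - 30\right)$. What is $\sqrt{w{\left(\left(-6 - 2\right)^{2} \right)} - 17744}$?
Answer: $i \sqrt{17866} \approx 133.66 i$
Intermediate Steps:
$w{\left(o \right)} = -122$ ($w{\left(o \right)} = -103 + \left(11 - 30\right) = -103 - 19 = -122$)
$\sqrt{w{\left(\left(-6 - 2\right)^{2} \right)} - 17744} = \sqrt{-122 - 17744} = \sqrt{-17866} = i \sqrt{17866}$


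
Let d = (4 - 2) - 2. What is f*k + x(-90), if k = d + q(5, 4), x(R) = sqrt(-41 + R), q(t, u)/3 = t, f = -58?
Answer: -870 + I*sqrt(131) ≈ -870.0 + 11.446*I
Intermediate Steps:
q(t, u) = 3*t
d = 0 (d = 2 - 2 = 0)
k = 15 (k = 0 + 3*5 = 0 + 15 = 15)
f*k + x(-90) = -58*15 + sqrt(-41 - 90) = -870 + sqrt(-131) = -870 + I*sqrt(131)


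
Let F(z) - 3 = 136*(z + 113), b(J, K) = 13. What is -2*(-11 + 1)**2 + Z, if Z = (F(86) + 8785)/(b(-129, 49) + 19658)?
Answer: -3898348/19671 ≈ -198.18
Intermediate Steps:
F(z) = 15371 + 136*z (F(z) = 3 + 136*(z + 113) = 3 + 136*(113 + z) = 3 + (15368 + 136*z) = 15371 + 136*z)
Z = 35852/19671 (Z = ((15371 + 136*86) + 8785)/(13 + 19658) = ((15371 + 11696) + 8785)/19671 = (27067 + 8785)*(1/19671) = 35852*(1/19671) = 35852/19671 ≈ 1.8226)
-2*(-11 + 1)**2 + Z = -2*(-11 + 1)**2 + 35852/19671 = -2*(-10)**2 + 35852/19671 = -2*100 + 35852/19671 = -200 + 35852/19671 = -3898348/19671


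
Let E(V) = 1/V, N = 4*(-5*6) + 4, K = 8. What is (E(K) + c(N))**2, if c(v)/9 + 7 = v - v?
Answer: 253009/64 ≈ 3953.3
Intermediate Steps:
N = -116 (N = 4*(-30) + 4 = -120 + 4 = -116)
c(v) = -63 (c(v) = -63 + 9*(v - v) = -63 + 9*0 = -63 + 0 = -63)
(E(K) + c(N))**2 = (1/8 - 63)**2 = (-503/8)**2 = 253009/64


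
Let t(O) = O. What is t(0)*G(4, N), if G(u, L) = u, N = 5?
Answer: 0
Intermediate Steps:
t(0)*G(4, N) = 0*4 = 0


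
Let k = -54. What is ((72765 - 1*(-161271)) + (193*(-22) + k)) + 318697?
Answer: 548433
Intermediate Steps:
((72765 - 1*(-161271)) + (193*(-22) + k)) + 318697 = ((72765 - 1*(-161271)) + (193*(-22) - 54)) + 318697 = ((72765 + 161271) + (-4246 - 54)) + 318697 = (234036 - 4300) + 318697 = 229736 + 318697 = 548433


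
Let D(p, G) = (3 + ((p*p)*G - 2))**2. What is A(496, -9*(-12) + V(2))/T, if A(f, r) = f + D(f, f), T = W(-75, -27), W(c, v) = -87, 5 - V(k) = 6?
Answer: -14889841200980465/87 ≈ -1.7115e+14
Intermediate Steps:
V(k) = -1 (V(k) = 5 - 1*6 = 5 - 6 = -1)
D(p, G) = (1 + G*p**2)**2 (D(p, G) = (3 + (p**2*G - 2))**2 = (3 + (G*p**2 - 2))**2 = (3 + (-2 + G*p**2))**2 = (1 + G*p**2)**2)
T = -87
A(f, r) = f + (1 + f**3)**2 (A(f, r) = f + (1 + f*f**2)**2 = f + (1 + f**3)**2)
A(496, -9*(-12) + V(2))/T = (496 + (1 + 496**3)**2)/(-87) = (496 + (1 + 122023936)**2)*(-1/87) = (496 + 122023937**2)*(-1/87) = (496 + 14889841200979969)*(-1/87) = 14889841200980465*(-1/87) = -14889841200980465/87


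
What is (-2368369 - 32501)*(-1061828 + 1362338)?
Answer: -721485443700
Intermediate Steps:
(-2368369 - 32501)*(-1061828 + 1362338) = -2400870*300510 = -721485443700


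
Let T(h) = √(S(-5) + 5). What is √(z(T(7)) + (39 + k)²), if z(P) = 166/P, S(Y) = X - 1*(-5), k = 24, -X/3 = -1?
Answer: √(670761 + 2158*√13)/13 ≈ 63.364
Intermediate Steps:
X = 3 (X = -3*(-1) = 3)
S(Y) = 8 (S(Y) = 3 - 1*(-5) = 3 + 5 = 8)
T(h) = √13 (T(h) = √(8 + 5) = √13)
√(z(T(7)) + (39 + k)²) = √(166/(√13) + (39 + 24)²) = √(166*(√13/13) + 63²) = √(166*√13/13 + 3969) = √(3969 + 166*√13/13)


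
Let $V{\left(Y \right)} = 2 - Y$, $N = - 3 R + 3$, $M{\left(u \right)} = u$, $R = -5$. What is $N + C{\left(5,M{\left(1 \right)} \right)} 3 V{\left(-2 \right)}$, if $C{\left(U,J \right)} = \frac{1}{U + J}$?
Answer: $20$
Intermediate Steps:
$C{\left(U,J \right)} = \frac{1}{J + U}$
$N = 18$ ($N = \left(-3\right) \left(-5\right) + 3 = 15 + 3 = 18$)
$N + C{\left(5,M{\left(1 \right)} \right)} 3 V{\left(-2 \right)} = 18 + \frac{1}{1 + 5} \cdot 3 \left(2 - -2\right) = 18 + \frac{1}{6} \cdot 3 \left(2 + 2\right) = 18 + \frac{1}{6} \cdot 3 \cdot 4 = 18 + \frac{1}{2} \cdot 4 = 18 + 2 = 20$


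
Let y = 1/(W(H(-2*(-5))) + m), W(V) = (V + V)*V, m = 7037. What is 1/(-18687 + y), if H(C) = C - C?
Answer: -7037/131500418 ≈ -5.3513e-5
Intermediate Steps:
H(C) = 0
W(V) = 2*V² (W(V) = (2*V)*V = 2*V²)
y = 1/7037 (y = 1/(2*0² + 7037) = 1/(2*0 + 7037) = 1/(0 + 7037) = 1/7037 ≈ 0.00014211)
1/(-18687 + y) = 1/(-18687 + 1/7037) = 1/(-131500418/7037) = -7037/131500418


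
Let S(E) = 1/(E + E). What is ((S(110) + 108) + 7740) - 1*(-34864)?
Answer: 9396641/220 ≈ 42712.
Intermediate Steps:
S(E) = 1/(2*E)
((S(110) + 108) + 7740) - 1*(-34864) = (((½)/110 + 108) + 7740) - 1*(-34864) = (((½)*(1/110) + 108) + 7740) + 34864 = ((1/220 + 108) + 7740) + 34864 = (23761/220 + 7740) + 34864 = 1726561/220 + 34864 = 9396641/220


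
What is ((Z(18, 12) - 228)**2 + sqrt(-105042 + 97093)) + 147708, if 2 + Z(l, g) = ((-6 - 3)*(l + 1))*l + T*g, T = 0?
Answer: 11090572 + I*sqrt(7949) ≈ 1.1091e+7 + 89.157*I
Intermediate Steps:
Z(l, g) = -2 + l*(-9 - 9*l) (Z(l, g) = -2 + (((-6 - 3)*(l + 1))*l + 0*g) = -2 + ((-9*(1 + l))*l + 0) = -2 + ((-9 - 9*l)*l + 0) = -2 + (l*(-9 - 9*l) + 0) = -2 + l*(-9 - 9*l))
((Z(18, 12) - 228)**2 + sqrt(-105042 + 97093)) + 147708 = (((-2 - 9*18 - 9*18**2) - 228)**2 + sqrt(-105042 + 97093)) + 147708 = (((-2 - 162 - 9*324) - 228)**2 + sqrt(-7949)) + 147708 = (((-2 - 162 - 2916) - 228)**2 + I*sqrt(7949)) + 147708 = ((-3080 - 228)**2 + I*sqrt(7949)) + 147708 = ((-3308)**2 + I*sqrt(7949)) + 147708 = (10942864 + I*sqrt(7949)) + 147708 = 11090572 + I*sqrt(7949)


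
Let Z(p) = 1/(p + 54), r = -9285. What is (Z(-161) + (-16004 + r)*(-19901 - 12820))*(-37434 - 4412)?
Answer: -3705066034245772/107 ≈ -3.4627e+13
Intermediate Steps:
Z(p) = 1/(54 + p)
(Z(-161) + (-16004 + r)*(-19901 - 12820))*(-37434 - 4412) = (1/(54 - 161) + (-16004 - 9285)*(-19901 - 12820))*(-37434 - 4412) = (1/(-107) - 25289*(-32721))*(-41846) = (-1/107 + 827481369)*(-41846) = (88540506482/107)*(-41846) = -3705066034245772/107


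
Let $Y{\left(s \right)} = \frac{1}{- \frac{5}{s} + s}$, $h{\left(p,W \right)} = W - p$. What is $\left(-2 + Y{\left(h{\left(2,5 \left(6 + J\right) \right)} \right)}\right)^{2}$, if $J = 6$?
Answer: $\frac{44355600}{11282881} \approx 3.9312$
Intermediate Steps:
$Y{\left(s \right)} = \frac{1}{s - \frac{5}{s}}$
$\left(-2 + Y{\left(h{\left(2,5 \left(6 + J\right) \right)} \right)}\right)^{2} = \left(-2 + \frac{5 \left(6 + 6\right) - 2}{-5 + \left(5 \left(6 + 6\right) - 2\right)^{2}}\right)^{2} = \left(-2 + \frac{5 \cdot 12 - 2}{-5 + \left(5 \cdot 12 - 2\right)^{2}}\right)^{2} = \left(-2 + \frac{60 - 2}{-5 + \left(60 - 2\right)^{2}}\right)^{2} = \left(-2 + \frac{58}{-5 + 58^{2}}\right)^{2} = \left(-2 + \frac{58}{-5 + 3364}\right)^{2} = \left(-2 + \frac{58}{3359}\right)^{2} = \left(- \frac{6660}{3359}\right)^{2} = \frac{44355600}{11282881}$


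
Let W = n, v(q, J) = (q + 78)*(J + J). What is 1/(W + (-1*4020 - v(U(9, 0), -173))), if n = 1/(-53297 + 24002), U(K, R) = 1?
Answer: 29295/682983629 ≈ 4.2893e-5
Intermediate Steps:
v(q, J) = 2*J*(78 + q) (v(q, J) = (78 + q)*(2*J) = 2*J*(78 + q))
n = -1/29295 (n = 1/(-29295) = -1/29295 ≈ -3.4136e-5)
W = -1/29295 ≈ -3.4136e-5
1/(W + (-1*4020 - v(U(9, 0), -173))) = 1/(-1/29295 + (-1*4020 - 2*(-173)*(78 + 1))) = 1/(-1/29295 + (-4020 - 2*(-173)*79)) = 1/(-1/29295 + (-4020 - 1*(-27334))) = 1/(-1/29295 + (-4020 + 27334)) = 1/(-1/29295 + 23314) = 1/(682983629/29295) = 29295/682983629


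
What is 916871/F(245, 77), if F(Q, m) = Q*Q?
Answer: 916871/60025 ≈ 15.275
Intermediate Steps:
F(Q, m) = Q²
916871/F(245, 77) = 916871/(245²) = 916871/60025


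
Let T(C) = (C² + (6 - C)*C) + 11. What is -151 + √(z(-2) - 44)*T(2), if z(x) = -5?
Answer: -151 + 161*I ≈ -151.0 + 161.0*I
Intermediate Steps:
T(C) = 11 + C² + C*(6 - C) (T(C) = (C² + C*(6 - C)) + 11 = 11 + C² + C*(6 - C))
-151 + √(z(-2) - 44)*T(2) = -151 + √(-5 - 44)*(11 + 6*2) = -151 + √(-49)*(11 + 12) = -151 + (7*I)*23 = -151 + 161*I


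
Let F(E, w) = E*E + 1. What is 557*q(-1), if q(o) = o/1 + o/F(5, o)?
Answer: -15039/26 ≈ -578.42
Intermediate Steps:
F(E, w) = 1 + E² (F(E, w) = E² + 1 = 1 + E²)
q(o) = 27*o/26 (q(o) = o/1 + o/(1 + 5²) = o*1 + o/(1 + 25) = o + o/26 = 27*o/26)
557*q(-1) = 557*((27/26)*(-1)) = 557*(-27/26) = -15039/26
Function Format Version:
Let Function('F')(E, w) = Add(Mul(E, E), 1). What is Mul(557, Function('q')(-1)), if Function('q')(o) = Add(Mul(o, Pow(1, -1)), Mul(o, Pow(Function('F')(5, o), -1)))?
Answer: Rational(-15039, 26) ≈ -578.42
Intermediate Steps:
Function('F')(E, w) = Add(1, Pow(E, 2)) (Function('F')(E, w) = Add(Pow(E, 2), 1) = Add(1, Pow(E, 2)))
Function('q')(o) = Mul(Rational(27, 26), o) (Function('q')(o) = Add(Mul(o, Pow(1, -1)), Mul(o, Pow(Add(1, Pow(5, 2)), -1))) = Add(Mul(o, 1), Mul(o, Pow(Add(1, 25), -1))) = Add(o, Mul(o, Pow(26, -1))) = Add(o, Mul(o, Rational(1, 26))) = Add(o, Mul(Rational(1, 26), o)) = Mul(Rational(27, 26), o))
Mul(557, Function('q')(-1)) = Mul(557, Mul(Rational(27, 26), -1)) = Mul(557, Rational(-27, 26)) = Rational(-15039, 26)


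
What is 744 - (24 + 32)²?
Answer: -2392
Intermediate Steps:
744 - (24 + 32)² = 744 - 1*56² = 744 - 1*3136 = 744 - 3136 = -2392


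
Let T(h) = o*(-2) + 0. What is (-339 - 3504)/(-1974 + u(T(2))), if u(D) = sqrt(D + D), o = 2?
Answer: 3793041/1948342 + 3843*I*sqrt(2)/1948342 ≈ 1.9468 + 0.0027895*I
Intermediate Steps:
T(h) = -4 (T(h) = 2*(-2) + 0 = -4 + 0 = -4)
u(D) = sqrt(2)*sqrt(D) (u(D) = sqrt(2*D) = sqrt(2)*sqrt(D))
(-339 - 3504)/(-1974 + u(T(2))) = (-339 - 3504)/(-1974 + sqrt(2)*sqrt(-4)) = -3843/(-1974 + sqrt(2)*(2*I)) = -3843/(-1974 + 2*I*sqrt(2))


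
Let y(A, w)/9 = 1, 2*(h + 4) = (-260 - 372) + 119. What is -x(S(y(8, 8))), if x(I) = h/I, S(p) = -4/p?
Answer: -4689/8 ≈ -586.13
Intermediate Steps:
h = -521/2 (h = -4 + ((-260 - 372) + 119)/2 = -4 + (-632 + 119)/2 = -4 + (1/2)*(-513) = -4 - 513/2 = -521/2 ≈ -260.50)
y(A, w) = 9 (y(A, w) = 9*1 = 9)
x(I) = -521/(2*I)
-x(S(y(8, 8))) = -(-521)/(2*((-4/9))) = -(-521)/(2*((-4*1/9))) = -(-521)/(2*(-4/9)) = -(-521)*(-9)/(2*4) = -1*4689/8 = -4689/8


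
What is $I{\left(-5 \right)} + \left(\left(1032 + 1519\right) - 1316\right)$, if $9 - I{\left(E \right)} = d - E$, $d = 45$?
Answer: $1194$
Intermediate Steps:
$I{\left(E \right)} = -36 + E$ ($I{\left(E \right)} = 9 - \left(45 - E\right) = 9 + \left(-45 + E\right) = -36 + E$)
$I{\left(-5 \right)} + \left(\left(1032 + 1519\right) - 1316\right) = \left(-36 - 5\right) + \left(\left(1032 + 1519\right) - 1316\right) = -41 + \left(2551 - 1316\right) = -41 + 1235 = 1194$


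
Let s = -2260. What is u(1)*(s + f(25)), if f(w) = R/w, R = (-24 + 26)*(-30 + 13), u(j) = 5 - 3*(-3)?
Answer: -791476/25 ≈ -31659.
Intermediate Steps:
u(j) = 14 (u(j) = 5 + 9 = 14)
R = -34 (R = 2*(-17) = -34)
f(w) = -34/w
u(1)*(s + f(25)) = 14*(-2260 - 34/25) = 14*(-56534/25) = -791476/25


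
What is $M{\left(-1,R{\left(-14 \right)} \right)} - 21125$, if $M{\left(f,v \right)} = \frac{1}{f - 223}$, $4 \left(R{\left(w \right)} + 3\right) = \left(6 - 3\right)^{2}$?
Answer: $- \frac{4732001}{224} \approx -21125.0$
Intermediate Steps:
$R{\left(w \right)} = - \frac{3}{4}$ ($R{\left(w \right)} = -3 + \frac{\left(6 - 3\right)^{2}}{4} = -3 + \frac{3^{2}}{4} = -3 + \frac{1}{4} \cdot 9 = -3 + \frac{9}{4} = - \frac{3}{4}$)
$M{\left(f,v \right)} = \frac{1}{-223 + f}$
$M{\left(-1,R{\left(-14 \right)} \right)} - 21125 = \frac{1}{-223 - 1} - 21125 = \frac{1}{-224} - 21125 = - \frac{1}{224} - 21125 = - \frac{4732001}{224}$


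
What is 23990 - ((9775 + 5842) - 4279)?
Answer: 12652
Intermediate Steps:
23990 - ((9775 + 5842) - 4279) = 23990 - (15617 - 4279) = 23990 - 1*11338 = 23990 - 11338 = 12652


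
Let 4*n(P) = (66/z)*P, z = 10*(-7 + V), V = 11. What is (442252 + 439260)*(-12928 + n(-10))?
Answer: -11399823373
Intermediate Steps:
z = 40 (z = 10*(-7 + 11) = 10*4 = 40)
n(P) = 33*P/80 (n(P) = ((66/40)*P)/4 = ((66*(1/40))*P)/4 = (33*P/20)/4 = 33*P/80)
(442252 + 439260)*(-12928 + n(-10)) = (442252 + 439260)*(-12928 + (33/80)*(-10)) = 881512*(-12928 - 33/8) = 881512*(-103457/8) = -11399823373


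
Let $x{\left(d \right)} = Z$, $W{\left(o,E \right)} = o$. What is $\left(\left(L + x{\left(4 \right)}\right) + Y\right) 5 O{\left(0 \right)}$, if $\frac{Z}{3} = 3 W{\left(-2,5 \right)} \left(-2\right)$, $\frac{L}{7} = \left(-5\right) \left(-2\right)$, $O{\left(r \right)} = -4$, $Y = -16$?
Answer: $-1800$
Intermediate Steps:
$L = 70$ ($L = 7 \left(\left(-5\right) \left(-2\right)\right) = 7 \cdot 10 = 70$)
$Z = 36$ ($Z = 3 \cdot 3 \left(-2\right) \left(-2\right) = 3 \left(\left(-6\right) \left(-2\right)\right) = 3 \cdot 12 = 36$)
$x{\left(d \right)} = 36$
$\left(\left(L + x{\left(4 \right)}\right) + Y\right) 5 O{\left(0 \right)} = \left(\left(70 + 36\right) - 16\right) 5 \left(-4\right) = \left(106 - 16\right) \left(-20\right) = 90 \left(-20\right) = -1800$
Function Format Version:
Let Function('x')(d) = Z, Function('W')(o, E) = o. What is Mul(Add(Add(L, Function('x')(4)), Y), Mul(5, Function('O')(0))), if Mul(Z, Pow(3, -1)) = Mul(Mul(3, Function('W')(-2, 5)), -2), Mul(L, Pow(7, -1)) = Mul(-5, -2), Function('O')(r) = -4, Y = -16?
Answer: -1800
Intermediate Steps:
L = 70 (L = Mul(7, Mul(-5, -2)) = Mul(7, 10) = 70)
Z = 36 (Z = Mul(3, Mul(Mul(3, -2), -2)) = Mul(3, Mul(-6, -2)) = Mul(3, 12) = 36)
Function('x')(d) = 36
Mul(Add(Add(L, Function('x')(4)), Y), Mul(5, Function('O')(0))) = Mul(Add(Add(70, 36), -16), Mul(5, -4)) = Mul(Add(106, -16), -20) = Mul(90, -20) = -1800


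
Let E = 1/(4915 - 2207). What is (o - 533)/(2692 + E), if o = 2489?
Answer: 1765616/2429979 ≈ 0.72660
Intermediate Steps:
E = 1/2708 ≈ 0.00036928
(o - 533)/(2692 + E) = (2489 - 533)/(2692 + 1/2708) = 1956/(7289937/2708) = 1956*(2708/7289937) = 1765616/2429979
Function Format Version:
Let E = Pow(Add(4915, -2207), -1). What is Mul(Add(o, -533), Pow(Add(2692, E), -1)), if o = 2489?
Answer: Rational(1765616, 2429979) ≈ 0.72660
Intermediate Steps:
E = Rational(1, 2708) (E = Pow(2708, -1) = Rational(1, 2708) ≈ 0.00036928)
Mul(Add(o, -533), Pow(Add(2692, E), -1)) = Mul(Add(2489, -533), Pow(Add(2692, Rational(1, 2708)), -1)) = Mul(1956, Pow(Rational(7289937, 2708), -1)) = Mul(1956, Rational(2708, 7289937)) = Rational(1765616, 2429979)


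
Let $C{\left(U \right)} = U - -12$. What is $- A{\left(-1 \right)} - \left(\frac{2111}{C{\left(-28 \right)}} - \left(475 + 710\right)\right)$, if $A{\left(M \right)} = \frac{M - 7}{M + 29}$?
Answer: $\frac{147529}{112} \approx 1317.2$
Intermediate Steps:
$C{\left(U \right)} = 12 + U$ ($C{\left(U \right)} = U + 12 = 12 + U$)
$A{\left(M \right)} = \frac{-7 + M}{29 + M}$
$- A{\left(-1 \right)} - \left(\frac{2111}{C{\left(-28 \right)}} - \left(475 + 710\right)\right) = - \frac{-7 - 1}{29 - 1} - \left(\frac{2111}{12 - 28} - \left(475 + 710\right)\right) = - \frac{-8}{28} - \left(\frac{2111}{-16} - 1185\right) = - \frac{-8}{28} - \left(2111 \left(- \frac{1}{16}\right) - 1185\right) = \left(-1\right) \left(- \frac{2}{7}\right) - \left(- \frac{2111}{16} - 1185\right) = \frac{2}{7} - - \frac{21071}{16} = \frac{2}{7} + \frac{21071}{16} = \frac{147529}{112}$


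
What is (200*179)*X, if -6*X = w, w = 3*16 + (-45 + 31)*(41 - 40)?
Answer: -608600/3 ≈ -2.0287e+5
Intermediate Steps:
w = 34 (w = 48 - 14*1 = 48 - 14 = 34)
X = -17/3 (X = -1/6*34 = -17/3 ≈ -5.6667)
(200*179)*X = (200*179)*(-17/3) = 35800*(-17/3) = -608600/3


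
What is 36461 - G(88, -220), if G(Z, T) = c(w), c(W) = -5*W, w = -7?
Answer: 36426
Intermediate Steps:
G(Z, T) = 35 (G(Z, T) = -5*(-7) = 35)
36461 - G(88, -220) = 36461 - 1*35 = 36461 - 35 = 36426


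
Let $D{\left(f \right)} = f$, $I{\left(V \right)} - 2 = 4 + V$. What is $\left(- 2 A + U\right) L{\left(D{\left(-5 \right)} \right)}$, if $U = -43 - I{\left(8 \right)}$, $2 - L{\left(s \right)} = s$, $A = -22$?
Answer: $-91$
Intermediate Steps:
$I{\left(V \right)} = 6 + V$ ($I{\left(V \right)} = 2 + \left(4 + V\right) = 6 + V$)
$L{\left(s \right)} = 2 - s$
$U = -57$ ($U = -43 - \left(6 + 8\right) = -43 - 14 = -57$)
$\left(- 2 A + U\right) L{\left(D{\left(-5 \right)} \right)} = \left(\left(-2\right) \left(-22\right) - 57\right) \left(2 - -5\right) = \left(44 - 57\right) \left(2 + 5\right) = \left(-13\right) 7 = -91$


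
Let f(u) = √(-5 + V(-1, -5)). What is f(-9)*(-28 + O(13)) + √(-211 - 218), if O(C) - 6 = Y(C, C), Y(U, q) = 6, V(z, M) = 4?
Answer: I*(-16 + √429) ≈ 4.7123*I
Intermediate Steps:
f(u) = I (f(u) = √(-5 + 4) = √(-1) = I)
O(C) = 12 (O(C) = 6 + 6 = 12)
f(-9)*(-28 + O(13)) + √(-211 - 218) = I*(-28 + 12) + √(-211 - 218) = I*(-16) + √(-429) = -16*I + I*√429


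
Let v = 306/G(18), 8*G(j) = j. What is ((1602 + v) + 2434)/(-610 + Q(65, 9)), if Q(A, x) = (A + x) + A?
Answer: -4172/471 ≈ -8.8577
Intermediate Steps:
G(j) = j/8
Q(A, x) = x + 2*A
v = 136 (v = 306/(((1/8)*18)) = 306/(9/4) = 306*(4/9) = 136)
((1602 + v) + 2434)/(-610 + Q(65, 9)) = ((1602 + 136) + 2434)/(-610 + (9 + 2*65)) = (1738 + 2434)/(-610 + (9 + 130)) = 4172/(-610 + 139) = 4172/(-471) = 4172*(-1/471) = -4172/471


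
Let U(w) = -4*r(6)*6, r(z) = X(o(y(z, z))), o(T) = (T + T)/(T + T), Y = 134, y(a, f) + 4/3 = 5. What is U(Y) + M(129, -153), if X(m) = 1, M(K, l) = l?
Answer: -177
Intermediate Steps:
y(a, f) = 11/3 (y(a, f) = -4/3 + 5 = 11/3)
o(T) = 1 (o(T) = (2*T)/((2*T)) = (2*T)*(1/(2*T)) = 1)
r(z) = 1
U(w) = -24 (U(w) = -4*1*6 = -4*6 = -24)
U(Y) + M(129, -153) = -24 - 153 = -177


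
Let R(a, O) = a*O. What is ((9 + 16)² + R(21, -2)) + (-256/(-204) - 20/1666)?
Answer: 1460023/2499 ≈ 584.24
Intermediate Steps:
R(a, O) = O*a
((9 + 16)² + R(21, -2)) + (-256/(-204) - 20/1666) = ((9 + 16)² - 2*21) + (-256/(-204) - 20/1666) = (25² - 42) + (-256*(-1/204) - 20*1/1666) = (625 - 42) + (64/51 - 10/833) = 583 + 3106/2499 = 1460023/2499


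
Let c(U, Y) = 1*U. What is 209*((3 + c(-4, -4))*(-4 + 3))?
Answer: 209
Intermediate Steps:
c(U, Y) = U
209*((3 + c(-4, -4))*(-4 + 3)) = 209*((3 - 4)*(-4 + 3)) = 209*(-1*(-1)) = 209*1 = 209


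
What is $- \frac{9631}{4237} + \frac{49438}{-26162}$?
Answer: $- \frac{230717514}{55424197} \approx -4.1628$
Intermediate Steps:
$- \frac{9631}{4237} + \frac{49438}{-26162} = \left(-9631\right) \frac{1}{4237} + 49438 \left(- \frac{1}{26162}\right) = - \frac{9631}{4237} - \frac{24719}{13081} = - \frac{230717514}{55424197}$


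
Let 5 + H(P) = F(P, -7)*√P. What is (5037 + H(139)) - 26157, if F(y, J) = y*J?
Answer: -21125 - 973*√139 ≈ -32597.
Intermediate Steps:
F(y, J) = J*y
H(P) = -5 - 7*P^(3/2) (H(P) = -5 + (-7*P)*√P = -5 - 7*P^(3/2))
(5037 + H(139)) - 26157 = (5037 + (-5 - 973*√139)) - 26157 = (5032 - 973*√139) - 26157 = -21125 - 973*√139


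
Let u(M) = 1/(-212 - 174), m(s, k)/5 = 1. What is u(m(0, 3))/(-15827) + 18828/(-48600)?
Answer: -798780439/2061862425 ≈ -0.38741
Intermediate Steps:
m(s, k) = 5 (m(s, k) = 5*1 = 5)
u(M) = -1/386 (u(M) = 1/(-386) = -1/386)
u(m(0, 3))/(-15827) + 18828/(-48600) = -1/386/(-15827) + 18828/(-48600) = -1/386*(-1/15827) + 18828*(-1/48600) = 1/6109222 - 523/1350 = -798780439/2061862425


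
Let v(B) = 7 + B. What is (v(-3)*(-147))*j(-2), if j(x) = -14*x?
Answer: -16464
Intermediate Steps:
(v(-3)*(-147))*j(-2) = ((7 - 3)*(-147))*(-14*(-2)) = (4*(-147))*28 = -588*28 = -16464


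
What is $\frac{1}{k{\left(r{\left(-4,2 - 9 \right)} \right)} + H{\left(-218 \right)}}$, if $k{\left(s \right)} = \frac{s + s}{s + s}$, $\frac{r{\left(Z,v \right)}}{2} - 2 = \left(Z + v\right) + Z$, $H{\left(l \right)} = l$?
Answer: $- \frac{1}{217} \approx -0.0046083$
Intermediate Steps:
$r{\left(Z,v \right)} = 4 + 2 v + 4 Z$ ($r{\left(Z,v \right)} = 4 + 2 \left(\left(Z + v\right) + Z\right) = 4 + 2 \left(v + 2 Z\right) = 4 + \left(2 v + 4 Z\right) = 4 + 2 v + 4 Z$)
$k{\left(s \right)} = 1$ ($k{\left(s \right)} = \frac{2 s}{2 s} = 2 s \frac{1}{2 s} = 1$)
$\frac{1}{k{\left(r{\left(-4,2 - 9 \right)} \right)} + H{\left(-218 \right)}} = \frac{1}{1 - 218} = \frac{1}{-217} = - \frac{1}{217}$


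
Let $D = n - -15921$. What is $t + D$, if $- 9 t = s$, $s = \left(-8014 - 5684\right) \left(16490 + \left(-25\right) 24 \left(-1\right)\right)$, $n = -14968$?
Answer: $26011933$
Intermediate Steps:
$D = 953$ ($D = -14968 - -15921 = -14968 + 15921 = 953$)
$s = -234098820$ ($s = - 13698 \left(16490 - -600\right) = - 13698 \left(16490 + 600\right) = \left(-13698\right) 17090 = -234098820$)
$t = 26010980$ ($t = \left(- \frac{1}{9}\right) \left(-234098820\right) = 26010980$)
$t + D = 26010980 + 953 = 26011933$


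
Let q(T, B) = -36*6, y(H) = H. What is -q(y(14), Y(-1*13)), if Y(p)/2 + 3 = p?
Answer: 216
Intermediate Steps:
Y(p) = -6 + 2*p
q(T, B) = -216 (q(T, B) = -4*54 = -216)
-q(y(14), Y(-1*13)) = -1*(-216) = 216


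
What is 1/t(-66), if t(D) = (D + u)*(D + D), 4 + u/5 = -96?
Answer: 1/74712 ≈ 1.3385e-5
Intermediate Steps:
u = -500 (u = -20 + 5*(-96) = -20 - 480 = -500)
t(D) = 2*D*(-500 + D) (t(D) = (D - 500)*(D + D) = (-500 + D)*(2*D) = 2*D*(-500 + D))
1/t(-66) = 1/(2*(-66)*(-500 - 66)) = 1/(2*(-66)*(-566)) = 1/74712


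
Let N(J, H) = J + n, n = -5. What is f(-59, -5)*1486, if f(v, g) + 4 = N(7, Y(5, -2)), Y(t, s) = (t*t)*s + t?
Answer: -2972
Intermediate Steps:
Y(t, s) = t + s*t**2 (Y(t, s) = t**2*s + t = s*t**2 + t = t + s*t**2)
N(J, H) = -5 + J (N(J, H) = J - 5 = -5 + J)
f(v, g) = -2 (f(v, g) = -4 + (-5 + 7) = -4 + 2 = -2)
f(-59, -5)*1486 = -2*1486 = -2972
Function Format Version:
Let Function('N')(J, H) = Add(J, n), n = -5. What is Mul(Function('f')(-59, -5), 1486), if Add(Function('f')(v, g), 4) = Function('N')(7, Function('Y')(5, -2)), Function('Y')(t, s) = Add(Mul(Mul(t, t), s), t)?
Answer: -2972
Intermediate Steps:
Function('Y')(t, s) = Add(t, Mul(s, Pow(t, 2))) (Function('Y')(t, s) = Add(Mul(Pow(t, 2), s), t) = Add(Mul(s, Pow(t, 2)), t) = Add(t, Mul(s, Pow(t, 2))))
Function('N')(J, H) = Add(-5, J) (Function('N')(J, H) = Add(J, -5) = Add(-5, J))
Function('f')(v, g) = -2 (Function('f')(v, g) = Add(-4, Add(-5, 7)) = Add(-4, 2) = -2)
Mul(Function('f')(-59, -5), 1486) = Mul(-2, 1486) = -2972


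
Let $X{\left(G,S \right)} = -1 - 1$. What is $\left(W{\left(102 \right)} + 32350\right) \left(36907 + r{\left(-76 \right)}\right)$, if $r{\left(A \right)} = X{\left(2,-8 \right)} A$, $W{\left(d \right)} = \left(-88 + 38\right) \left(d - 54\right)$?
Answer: $1109917050$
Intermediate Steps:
$X{\left(G,S \right)} = -2$
$W{\left(d \right)} = 2700 - 50 d$ ($W{\left(d \right)} = - 50 \left(-54 + d\right) = 2700 - 50 d$)
$r{\left(A \right)} = - 2 A$
$\left(W{\left(102 \right)} + 32350\right) \left(36907 + r{\left(-76 \right)}\right) = \left(\left(2700 - 5100\right) + 32350\right) \left(36907 - -152\right) = \left(\left(2700 - 5100\right) + 32350\right) \left(36907 + 152\right) = \left(-2400 + 32350\right) 37059 = 29950 \cdot 37059 = 1109917050$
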